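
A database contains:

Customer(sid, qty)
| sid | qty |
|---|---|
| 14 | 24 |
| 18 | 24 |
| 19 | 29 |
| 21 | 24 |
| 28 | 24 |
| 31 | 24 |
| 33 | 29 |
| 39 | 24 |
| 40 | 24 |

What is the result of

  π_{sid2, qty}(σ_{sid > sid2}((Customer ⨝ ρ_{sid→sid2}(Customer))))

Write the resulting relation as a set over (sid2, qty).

ρ[sid→sid2]: schema becomes (sid2, qty); tuples unchanged.
Natural join on qty: {(14, 24, 14), (14, 24, 18), (14, 24, 21), (14, 24, 28), (14, 24, 31), (14, 24, 39), (14, 24, 40), (18, 24, 14), (18, 24, 18), (18, 24, 21), (18, 24, 28), (18, 24, 31), (18, 24, 39), (18, 24, 40), (19, 29, 19), (19, 29, 33), (21, 24, 14), (21, 24, 18), (21, 24, 21), (21, 24, 28), (21, 24, 31), (21, 24, 39), (21, 24, 40), (28, 24, 14), (28, 24, 18), (28, 24, 21), (28, 24, 28), (28, 24, 31), (28, 24, 39), (28, 24, 40), (31, 24, 14), (31, 24, 18), (31, 24, 21), (31, 24, 28), (31, 24, 31), (31, 24, 39), (31, 24, 40), (33, 29, 19), (33, 29, 33), (39, 24, 14), (39, 24, 18), (39, 24, 21), (39, 24, 28), (39, 24, 31), (39, 24, 39), (39, 24, 40), (40, 24, 14), (40, 24, 18), (40, 24, 21), (40, 24, 28), (40, 24, 31), (40, 24, 39), (40, 24, 40)}
Filtering on sid > sid2 leaves {(18, 24, 14), (21, 24, 14), (21, 24, 18), (28, 24, 14), (28, 24, 18), (28, 24, 21), (31, 24, 14), (31, 24, 18), (31, 24, 21), (31, 24, 28), (33, 29, 19), (39, 24, 14), (39, 24, 18), (39, 24, 21), (39, 24, 28), (39, 24, 31), (40, 24, 14), (40, 24, 18), (40, 24, 21), (40, 24, 28), (40, 24, 31), (40, 24, 39)}.
Keep only column(s) sid2, qty (15 duplicate(s) eliminated): {(14, 24), (18, 24), (19, 29), (21, 24), (28, 24), (31, 24), (39, 24)}

{(14, 24), (18, 24), (19, 29), (21, 24), (28, 24), (31, 24), (39, 24)}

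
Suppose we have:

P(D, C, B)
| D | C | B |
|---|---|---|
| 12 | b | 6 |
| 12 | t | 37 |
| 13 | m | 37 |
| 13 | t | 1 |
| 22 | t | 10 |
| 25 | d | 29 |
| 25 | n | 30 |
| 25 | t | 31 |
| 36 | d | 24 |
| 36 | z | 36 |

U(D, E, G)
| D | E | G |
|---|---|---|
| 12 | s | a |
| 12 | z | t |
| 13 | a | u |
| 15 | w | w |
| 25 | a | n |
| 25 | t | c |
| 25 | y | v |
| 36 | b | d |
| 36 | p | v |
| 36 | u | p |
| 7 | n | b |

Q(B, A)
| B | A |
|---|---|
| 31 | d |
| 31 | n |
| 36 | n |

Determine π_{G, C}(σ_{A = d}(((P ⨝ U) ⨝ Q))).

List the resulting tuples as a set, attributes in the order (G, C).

P ⋈ U (natural join on D): {(12, b, 6, s, a), (12, b, 6, z, t), (12, t, 37, s, a), (12, t, 37, z, t), (13, m, 37, a, u), (13, t, 1, a, u), (25, d, 29, a, n), (25, d, 29, t, c), (25, d, 29, y, v), (25, n, 30, a, n), (25, n, 30, t, c), (25, n, 30, y, v), (25, t, 31, a, n), (25, t, 31, t, c), (25, t, 31, y, v), (36, d, 24, b, d), (36, d, 24, p, v), (36, d, 24, u, p), (36, z, 36, b, d), (36, z, 36, p, v), (36, z, 36, u, p)}
(P ⨝ U) ⋈ Q (natural join on B): {(25, t, 31, a, n, d), (25, t, 31, a, n, n), (25, t, 31, t, c, d), (25, t, 31, t, c, n), (25, t, 31, y, v, d), (25, t, 31, y, v, n), (36, z, 36, b, d, n), (36, z, 36, p, v, n), (36, z, 36, u, p, n)}
Selection A = d: {(25, t, 31, a, n, d), (25, t, 31, t, c, d), (25, t, 31, y, v, d)}
π[G, C]: project onto (G, C) → {(c, t), (n, t), (v, t)}

{(c, t), (n, t), (v, t)}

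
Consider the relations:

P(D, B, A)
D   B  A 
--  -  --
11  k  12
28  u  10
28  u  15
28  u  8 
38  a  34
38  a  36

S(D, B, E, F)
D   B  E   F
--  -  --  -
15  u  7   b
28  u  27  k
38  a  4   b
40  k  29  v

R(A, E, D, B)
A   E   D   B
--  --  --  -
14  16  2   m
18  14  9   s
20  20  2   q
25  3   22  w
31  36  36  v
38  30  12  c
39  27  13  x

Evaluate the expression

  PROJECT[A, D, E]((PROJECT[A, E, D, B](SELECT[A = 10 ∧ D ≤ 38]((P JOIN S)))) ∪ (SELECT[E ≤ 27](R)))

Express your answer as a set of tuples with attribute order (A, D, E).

{(10, 28, 27), (14, 2, 16), (18, 9, 14), (20, 2, 20), (25, 22, 3), (39, 13, 27)}

P ⋈ S (natural join on D, B): {(28, u, 10, 27, k), (28, u, 15, 27, k), (28, u, 8, 27, k), (38, a, 34, 4, b), (38, a, 36, 4, b)}
Selection A = 10 ∧ D ≤ 38: {(28, u, 10, 27, k)}
π_{A, E, D, B} gives {(10, 27, 28, u)}.
Selection E ≤ 27: {(14, 16, 2, m), (18, 14, 9, s), (20, 20, 2, q), (25, 3, 22, w), (39, 27, 13, x)}
Set union of the two operands is {(10, 27, 28, u), (14, 16, 2, m), (18, 14, 9, s), (20, 20, 2, q), (25, 3, 22, w), (39, 27, 13, x)}.
π_{A, D, E} gives {(10, 28, 27), (14, 2, 16), (18, 9, 14), (20, 2, 20), (25, 22, 3), (39, 13, 27)}.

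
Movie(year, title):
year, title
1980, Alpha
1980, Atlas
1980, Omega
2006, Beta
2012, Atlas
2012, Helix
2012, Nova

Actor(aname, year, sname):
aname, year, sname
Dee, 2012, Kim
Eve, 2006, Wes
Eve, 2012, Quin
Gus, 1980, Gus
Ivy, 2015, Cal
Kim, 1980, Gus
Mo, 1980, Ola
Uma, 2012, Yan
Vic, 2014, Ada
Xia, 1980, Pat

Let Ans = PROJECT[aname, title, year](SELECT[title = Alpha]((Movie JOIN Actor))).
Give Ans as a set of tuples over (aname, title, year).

{(Gus, Alpha, 1980), (Kim, Alpha, 1980), (Mo, Alpha, 1980), (Xia, Alpha, 1980)}

Movie ⋈ Actor (natural join on year): {(1980, Alpha, Gus, Gus), (1980, Alpha, Kim, Gus), (1980, Alpha, Mo, Ola), (1980, Alpha, Xia, Pat), (1980, Atlas, Gus, Gus), (1980, Atlas, Kim, Gus), (1980, Atlas, Mo, Ola), (1980, Atlas, Xia, Pat), (1980, Omega, Gus, Gus), (1980, Omega, Kim, Gus), (1980, Omega, Mo, Ola), (1980, Omega, Xia, Pat), (2006, Beta, Eve, Wes), (2012, Atlas, Dee, Kim), (2012, Atlas, Eve, Quin), (2012, Atlas, Uma, Yan), (2012, Helix, Dee, Kim), (2012, Helix, Eve, Quin), (2012, Helix, Uma, Yan), (2012, Nova, Dee, Kim), (2012, Nova, Eve, Quin), (2012, Nova, Uma, Yan)}
σ[title = Alpha]: keep tuples satisfying title = Alpha → {(1980, Alpha, Gus, Gus), (1980, Alpha, Kim, Gus), (1980, Alpha, Mo, Ola), (1980, Alpha, Xia, Pat)}
π[aname, title, year]: project onto (aname, title, year) → {(Gus, Alpha, 1980), (Kim, Alpha, 1980), (Mo, Alpha, 1980), (Xia, Alpha, 1980)}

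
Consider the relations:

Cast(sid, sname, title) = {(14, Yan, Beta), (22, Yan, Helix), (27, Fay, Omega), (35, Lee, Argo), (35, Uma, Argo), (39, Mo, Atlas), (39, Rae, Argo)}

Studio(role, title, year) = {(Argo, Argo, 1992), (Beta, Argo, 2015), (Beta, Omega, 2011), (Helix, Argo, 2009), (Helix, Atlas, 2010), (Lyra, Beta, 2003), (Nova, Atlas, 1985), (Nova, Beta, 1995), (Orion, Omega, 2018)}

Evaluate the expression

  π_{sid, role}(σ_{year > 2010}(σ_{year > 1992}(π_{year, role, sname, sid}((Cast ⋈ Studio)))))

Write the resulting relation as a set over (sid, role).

Joining Cast and Studio on title yields {(14, Yan, Beta, Lyra, 2003), (14, Yan, Beta, Nova, 1995), (27, Fay, Omega, Beta, 2011), (27, Fay, Omega, Orion, 2018), (35, Lee, Argo, Argo, 1992), (35, Lee, Argo, Beta, 2015), (35, Lee, Argo, Helix, 2009), (35, Uma, Argo, Argo, 1992), (35, Uma, Argo, Beta, 2015), (35, Uma, Argo, Helix, 2009), (39, Mo, Atlas, Helix, 2010), (39, Mo, Atlas, Nova, 1985), (39, Rae, Argo, Argo, 1992), (39, Rae, Argo, Beta, 2015), (39, Rae, Argo, Helix, 2009)}.
Projecting to year, role, sname, sid: {(1985, Nova, Mo, 39), (1992, Argo, Lee, 35), (1992, Argo, Rae, 39), (1992, Argo, Uma, 35), (1995, Nova, Yan, 14), (2003, Lyra, Yan, 14), (2009, Helix, Lee, 35), (2009, Helix, Rae, 39), (2009, Helix, Uma, 35), (2010, Helix, Mo, 39), (2011, Beta, Fay, 27), (2015, Beta, Lee, 35), (2015, Beta, Rae, 39), (2015, Beta, Uma, 35), (2018, Orion, Fay, 27)}
σ[year > 1992]: keep tuples satisfying year > 1992 → {(1995, Nova, Yan, 14), (2003, Lyra, Yan, 14), (2009, Helix, Lee, 35), (2009, Helix, Rae, 39), (2009, Helix, Uma, 35), (2010, Helix, Mo, 39), (2011, Beta, Fay, 27), (2015, Beta, Lee, 35), (2015, Beta, Rae, 39), (2015, Beta, Uma, 35), (2018, Orion, Fay, 27)}
σ[year > 2010]: keep tuples satisfying year > 2010 → {(2011, Beta, Fay, 27), (2015, Beta, Lee, 35), (2015, Beta, Rae, 39), (2015, Beta, Uma, 35), (2018, Orion, Fay, 27)}
Projecting to sid, role (1 duplicate(s) eliminated): {(27, Beta), (27, Orion), (35, Beta), (39, Beta)}

{(27, Beta), (27, Orion), (35, Beta), (39, Beta)}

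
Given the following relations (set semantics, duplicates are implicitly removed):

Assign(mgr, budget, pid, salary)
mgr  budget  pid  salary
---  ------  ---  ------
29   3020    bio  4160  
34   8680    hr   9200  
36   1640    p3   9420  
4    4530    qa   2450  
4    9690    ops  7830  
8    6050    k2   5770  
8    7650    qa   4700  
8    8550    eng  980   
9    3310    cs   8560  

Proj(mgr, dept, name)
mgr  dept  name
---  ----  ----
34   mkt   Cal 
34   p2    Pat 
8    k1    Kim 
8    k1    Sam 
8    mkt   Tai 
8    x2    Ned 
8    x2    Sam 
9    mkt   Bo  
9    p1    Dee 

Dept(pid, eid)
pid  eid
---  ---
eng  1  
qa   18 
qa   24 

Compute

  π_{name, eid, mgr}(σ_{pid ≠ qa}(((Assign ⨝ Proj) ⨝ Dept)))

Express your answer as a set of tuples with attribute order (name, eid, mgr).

{(Kim, 1, 8), (Ned, 1, 8), (Sam, 1, 8), (Tai, 1, 8)}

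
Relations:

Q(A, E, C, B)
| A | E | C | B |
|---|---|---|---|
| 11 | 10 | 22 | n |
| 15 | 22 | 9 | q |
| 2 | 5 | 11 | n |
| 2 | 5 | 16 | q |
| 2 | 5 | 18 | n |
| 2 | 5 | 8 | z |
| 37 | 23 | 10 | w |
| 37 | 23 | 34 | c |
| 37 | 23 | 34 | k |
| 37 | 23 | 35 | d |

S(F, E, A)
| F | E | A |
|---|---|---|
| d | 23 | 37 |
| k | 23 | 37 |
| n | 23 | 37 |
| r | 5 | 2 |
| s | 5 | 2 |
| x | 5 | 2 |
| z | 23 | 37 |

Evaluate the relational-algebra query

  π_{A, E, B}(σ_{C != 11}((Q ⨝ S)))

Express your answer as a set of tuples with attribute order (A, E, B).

{(2, 5, n), (2, 5, q), (2, 5, z), (37, 23, c), (37, 23, d), (37, 23, k), (37, 23, w)}

Natural join on A, E: {(2, 5, 11, n, r), (2, 5, 11, n, s), (2, 5, 11, n, x), (2, 5, 16, q, r), (2, 5, 16, q, s), (2, 5, 16, q, x), (2, 5, 18, n, r), (2, 5, 18, n, s), (2, 5, 18, n, x), (2, 5, 8, z, r), (2, 5, 8, z, s), (2, 5, 8, z, x), (37, 23, 10, w, d), (37, 23, 10, w, k), (37, 23, 10, w, n), (37, 23, 10, w, z), (37, 23, 34, c, d), (37, 23, 34, c, k), (37, 23, 34, c, n), (37, 23, 34, c, z), (37, 23, 34, k, d), (37, 23, 34, k, k), (37, 23, 34, k, n), (37, 23, 34, k, z), (37, 23, 35, d, d), (37, 23, 35, d, k), (37, 23, 35, d, n), (37, 23, 35, d, z)}
Apply σ_{C != 11}; surviving tuples: {(2, 5, 16, q, r), (2, 5, 16, q, s), (2, 5, 16, q, x), (2, 5, 18, n, r), (2, 5, 18, n, s), (2, 5, 18, n, x), (2, 5, 8, z, r), (2, 5, 8, z, s), (2, 5, 8, z, x), (37, 23, 10, w, d), (37, 23, 10, w, k), (37, 23, 10, w, n), (37, 23, 10, w, z), (37, 23, 34, c, d), (37, 23, 34, c, k), (37, 23, 34, c, n), (37, 23, 34, c, z), (37, 23, 34, k, d), (37, 23, 34, k, k), (37, 23, 34, k, n), (37, 23, 34, k, z), (37, 23, 35, d, d), (37, 23, 35, d, k), (37, 23, 35, d, n), (37, 23, 35, d, z)}
π[A, E, B]: project onto (A, E, B) (18 duplicate(s) eliminated) → {(2, 5, n), (2, 5, q), (2, 5, z), (37, 23, c), (37, 23, d), (37, 23, k), (37, 23, w)}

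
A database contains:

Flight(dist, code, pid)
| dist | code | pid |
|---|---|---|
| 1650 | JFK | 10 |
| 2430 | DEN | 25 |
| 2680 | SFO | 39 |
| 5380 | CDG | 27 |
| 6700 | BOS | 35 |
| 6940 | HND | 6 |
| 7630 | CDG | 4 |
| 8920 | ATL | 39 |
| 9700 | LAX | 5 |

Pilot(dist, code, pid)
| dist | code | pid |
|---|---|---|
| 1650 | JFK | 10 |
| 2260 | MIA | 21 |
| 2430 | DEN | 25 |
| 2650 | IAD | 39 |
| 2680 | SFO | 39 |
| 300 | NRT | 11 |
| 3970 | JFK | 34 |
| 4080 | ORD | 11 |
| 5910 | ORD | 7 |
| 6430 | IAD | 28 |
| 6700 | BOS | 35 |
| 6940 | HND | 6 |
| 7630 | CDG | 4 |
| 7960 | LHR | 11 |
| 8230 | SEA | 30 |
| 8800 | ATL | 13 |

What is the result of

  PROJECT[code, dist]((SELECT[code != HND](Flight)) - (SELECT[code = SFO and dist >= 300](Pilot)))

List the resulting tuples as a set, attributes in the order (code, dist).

{(ATL, 8920), (BOS, 6700), (CDG, 5380), (CDG, 7630), (DEN, 2430), (JFK, 1650), (LAX, 9700)}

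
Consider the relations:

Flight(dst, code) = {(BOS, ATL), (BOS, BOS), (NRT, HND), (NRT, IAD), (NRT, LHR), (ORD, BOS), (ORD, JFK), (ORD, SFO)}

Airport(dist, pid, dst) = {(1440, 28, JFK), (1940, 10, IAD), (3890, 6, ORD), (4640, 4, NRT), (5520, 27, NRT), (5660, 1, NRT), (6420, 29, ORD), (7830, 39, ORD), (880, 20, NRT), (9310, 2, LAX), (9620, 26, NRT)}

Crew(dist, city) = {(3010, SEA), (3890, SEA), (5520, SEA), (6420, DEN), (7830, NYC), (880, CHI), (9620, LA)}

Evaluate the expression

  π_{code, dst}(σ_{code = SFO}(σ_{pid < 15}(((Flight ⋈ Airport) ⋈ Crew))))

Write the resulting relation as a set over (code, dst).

Flight ⋈ Airport (natural join on dst): {(NRT, HND, 4640, 4), (NRT, HND, 5520, 27), (NRT, HND, 5660, 1), (NRT, HND, 880, 20), (NRT, HND, 9620, 26), (NRT, IAD, 4640, 4), (NRT, IAD, 5520, 27), (NRT, IAD, 5660, 1), (NRT, IAD, 880, 20), (NRT, IAD, 9620, 26), (NRT, LHR, 4640, 4), (NRT, LHR, 5520, 27), (NRT, LHR, 5660, 1), (NRT, LHR, 880, 20), (NRT, LHR, 9620, 26), (ORD, BOS, 3890, 6), (ORD, BOS, 6420, 29), (ORD, BOS, 7830, 39), (ORD, JFK, 3890, 6), (ORD, JFK, 6420, 29), (ORD, JFK, 7830, 39), (ORD, SFO, 3890, 6), (ORD, SFO, 6420, 29), (ORD, SFO, 7830, 39)}
(Flight ⋈ Airport) ⋈ Crew (natural join on dist): {(NRT, HND, 5520, 27, SEA), (NRT, HND, 880, 20, CHI), (NRT, HND, 9620, 26, LA), (NRT, IAD, 5520, 27, SEA), (NRT, IAD, 880, 20, CHI), (NRT, IAD, 9620, 26, LA), (NRT, LHR, 5520, 27, SEA), (NRT, LHR, 880, 20, CHI), (NRT, LHR, 9620, 26, LA), (ORD, BOS, 3890, 6, SEA), (ORD, BOS, 6420, 29, DEN), (ORD, BOS, 7830, 39, NYC), (ORD, JFK, 3890, 6, SEA), (ORD, JFK, 6420, 29, DEN), (ORD, JFK, 7830, 39, NYC), (ORD, SFO, 3890, 6, SEA), (ORD, SFO, 6420, 29, DEN), (ORD, SFO, 7830, 39, NYC)}
Apply σ_{pid < 15}; surviving tuples: {(ORD, BOS, 3890, 6, SEA), (ORD, JFK, 3890, 6, SEA), (ORD, SFO, 3890, 6, SEA)}
Apply σ_{code = SFO}; surviving tuples: {(ORD, SFO, 3890, 6, SEA)}
π[code, dst]: project onto (code, dst) → {(SFO, ORD)}

{(SFO, ORD)}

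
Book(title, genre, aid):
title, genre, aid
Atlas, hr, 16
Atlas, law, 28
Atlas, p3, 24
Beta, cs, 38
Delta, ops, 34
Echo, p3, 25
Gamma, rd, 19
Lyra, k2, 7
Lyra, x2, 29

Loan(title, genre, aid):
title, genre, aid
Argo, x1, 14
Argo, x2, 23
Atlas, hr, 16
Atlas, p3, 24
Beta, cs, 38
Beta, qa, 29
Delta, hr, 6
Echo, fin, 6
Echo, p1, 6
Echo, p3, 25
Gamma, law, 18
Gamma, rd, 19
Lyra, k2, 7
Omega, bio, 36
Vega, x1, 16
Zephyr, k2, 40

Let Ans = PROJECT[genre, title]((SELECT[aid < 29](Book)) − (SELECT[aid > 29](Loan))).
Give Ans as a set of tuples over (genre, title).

Filtering on aid < 29 leaves {(Atlas, hr, 16), (Atlas, law, 28), (Atlas, p3, 24), (Echo, p3, 25), (Gamma, rd, 19), (Lyra, k2, 7)}.
Filtering on aid > 29 leaves {(Beta, cs, 38), (Omega, bio, 36), (Zephyr, k2, 40)}.
Taking the difference: {(Atlas, hr, 16), (Atlas, law, 28), (Atlas, p3, 24), (Echo, p3, 25), (Gamma, rd, 19), (Lyra, k2, 7)}
π[genre, title]: project onto (genre, title) → {(hr, Atlas), (k2, Lyra), (law, Atlas), (p3, Atlas), (p3, Echo), (rd, Gamma)}

{(hr, Atlas), (k2, Lyra), (law, Atlas), (p3, Atlas), (p3, Echo), (rd, Gamma)}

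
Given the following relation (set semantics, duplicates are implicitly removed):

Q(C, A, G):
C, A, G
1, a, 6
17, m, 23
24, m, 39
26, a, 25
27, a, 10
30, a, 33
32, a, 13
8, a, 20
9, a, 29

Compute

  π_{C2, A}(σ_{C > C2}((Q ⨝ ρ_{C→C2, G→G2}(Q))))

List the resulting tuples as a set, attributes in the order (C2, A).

ρ[C→C2, G→G2]: schema becomes (C2, A, G2); tuples unchanged.
Q ⋈ ρ_{C→C2, G→G2}(Q) (natural join on A): {(1, a, 6, 1, 6), (1, a, 6, 26, 25), (1, a, 6, 27, 10), (1, a, 6, 30, 33), (1, a, 6, 32, 13), (1, a, 6, 8, 20), (1, a, 6, 9, 29), (17, m, 23, 17, 23), (17, m, 23, 24, 39), (24, m, 39, 17, 23), (24, m, 39, 24, 39), (26, a, 25, 1, 6), (26, a, 25, 26, 25), (26, a, 25, 27, 10), (26, a, 25, 30, 33), (26, a, 25, 32, 13), (26, a, 25, 8, 20), (26, a, 25, 9, 29), (27, a, 10, 1, 6), (27, a, 10, 26, 25), (27, a, 10, 27, 10), (27, a, 10, 30, 33), (27, a, 10, 32, 13), (27, a, 10, 8, 20), (27, a, 10, 9, 29), (30, a, 33, 1, 6), (30, a, 33, 26, 25), (30, a, 33, 27, 10), (30, a, 33, 30, 33), (30, a, 33, 32, 13), (30, a, 33, 8, 20), (30, a, 33, 9, 29), (32, a, 13, 1, 6), (32, a, 13, 26, 25), (32, a, 13, 27, 10), (32, a, 13, 30, 33), (32, a, 13, 32, 13), (32, a, 13, 8, 20), (32, a, 13, 9, 29), (8, a, 20, 1, 6), (8, a, 20, 26, 25), (8, a, 20, 27, 10), (8, a, 20, 30, 33), (8, a, 20, 32, 13), (8, a, 20, 8, 20), (8, a, 20, 9, 29), (9, a, 29, 1, 6), (9, a, 29, 26, 25), (9, a, 29, 27, 10), (9, a, 29, 30, 33), (9, a, 29, 32, 13), (9, a, 29, 8, 20), (9, a, 29, 9, 29)}
Filtering on C > C2 leaves {(24, m, 39, 17, 23), (26, a, 25, 1, 6), (26, a, 25, 8, 20), (26, a, 25, 9, 29), (27, a, 10, 1, 6), (27, a, 10, 26, 25), (27, a, 10, 8, 20), (27, a, 10, 9, 29), (30, a, 33, 1, 6), (30, a, 33, 26, 25), (30, a, 33, 27, 10), (30, a, 33, 8, 20), (30, a, 33, 9, 29), (32, a, 13, 1, 6), (32, a, 13, 26, 25), (32, a, 13, 27, 10), (32, a, 13, 30, 33), (32, a, 13, 8, 20), (32, a, 13, 9, 29), (8, a, 20, 1, 6), (9, a, 29, 1, 6), (9, a, 29, 8, 20)}.
Keep only column(s) C2, A (15 duplicate(s) eliminated): {(1, a), (17, m), (26, a), (27, a), (30, a), (8, a), (9, a)}

{(1, a), (17, m), (26, a), (27, a), (30, a), (8, a), (9, a)}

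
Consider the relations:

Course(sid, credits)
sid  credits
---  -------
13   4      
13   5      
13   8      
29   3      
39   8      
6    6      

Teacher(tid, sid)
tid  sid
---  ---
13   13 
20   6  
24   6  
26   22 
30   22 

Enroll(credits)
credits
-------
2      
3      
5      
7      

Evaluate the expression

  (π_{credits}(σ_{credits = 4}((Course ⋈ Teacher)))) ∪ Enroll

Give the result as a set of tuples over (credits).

{2, 3, 4, 5, 7}

Course ⋈ Teacher (natural join on sid): {(13, 4, 13), (13, 5, 13), (13, 8, 13), (6, 6, 20), (6, 6, 24)}
Filtering on credits = 4 leaves {(13, 4, 13)}.
Keep only column(s) credits: {4}
Set union of the two operands is {2, 3, 4, 5, 7}.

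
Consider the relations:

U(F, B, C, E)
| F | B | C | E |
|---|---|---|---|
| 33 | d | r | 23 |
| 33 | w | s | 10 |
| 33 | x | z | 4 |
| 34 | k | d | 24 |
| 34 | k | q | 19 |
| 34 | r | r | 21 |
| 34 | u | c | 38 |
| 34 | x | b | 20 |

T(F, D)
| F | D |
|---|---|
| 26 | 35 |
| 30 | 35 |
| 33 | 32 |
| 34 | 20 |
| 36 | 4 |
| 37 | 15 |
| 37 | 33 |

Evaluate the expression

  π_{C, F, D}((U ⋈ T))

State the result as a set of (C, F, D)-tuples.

{(b, 34, 20), (c, 34, 20), (d, 34, 20), (q, 34, 20), (r, 33, 32), (r, 34, 20), (s, 33, 32), (z, 33, 32)}

Joining U and T on F yields {(33, d, r, 23, 32), (33, w, s, 10, 32), (33, x, z, 4, 32), (34, k, d, 24, 20), (34, k, q, 19, 20), (34, r, r, 21, 20), (34, u, c, 38, 20), (34, x, b, 20, 20)}.
π[C, F, D]: project onto (C, F, D) → {(b, 34, 20), (c, 34, 20), (d, 34, 20), (q, 34, 20), (r, 33, 32), (r, 34, 20), (s, 33, 32), (z, 33, 32)}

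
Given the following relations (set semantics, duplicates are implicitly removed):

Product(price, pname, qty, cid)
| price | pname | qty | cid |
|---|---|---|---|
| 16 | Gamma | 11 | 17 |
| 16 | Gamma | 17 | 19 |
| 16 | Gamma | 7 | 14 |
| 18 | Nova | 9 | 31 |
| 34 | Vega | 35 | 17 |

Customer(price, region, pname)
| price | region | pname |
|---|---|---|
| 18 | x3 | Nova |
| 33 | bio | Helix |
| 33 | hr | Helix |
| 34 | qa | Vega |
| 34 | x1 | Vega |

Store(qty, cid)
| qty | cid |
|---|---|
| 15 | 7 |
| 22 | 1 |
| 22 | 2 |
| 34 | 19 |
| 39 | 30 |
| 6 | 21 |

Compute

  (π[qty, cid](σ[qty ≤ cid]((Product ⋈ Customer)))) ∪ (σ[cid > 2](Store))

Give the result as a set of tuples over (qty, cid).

Joining Product and Customer on price, pname yields {(18, Nova, 9, 31, x3), (34, Vega, 35, 17, qa), (34, Vega, 35, 17, x1)}.
Filtering on qty ≤ cid leaves {(18, Nova, 9, 31, x3)}.
Keep only column(s) qty, cid: {(9, 31)}
Filtering on cid > 2 leaves {(15, 7), (34, 19), (39, 30), (6, 21)}.
Taking the union: {(15, 7), (34, 19), (39, 30), (6, 21), (9, 31)}

{(15, 7), (34, 19), (39, 30), (6, 21), (9, 31)}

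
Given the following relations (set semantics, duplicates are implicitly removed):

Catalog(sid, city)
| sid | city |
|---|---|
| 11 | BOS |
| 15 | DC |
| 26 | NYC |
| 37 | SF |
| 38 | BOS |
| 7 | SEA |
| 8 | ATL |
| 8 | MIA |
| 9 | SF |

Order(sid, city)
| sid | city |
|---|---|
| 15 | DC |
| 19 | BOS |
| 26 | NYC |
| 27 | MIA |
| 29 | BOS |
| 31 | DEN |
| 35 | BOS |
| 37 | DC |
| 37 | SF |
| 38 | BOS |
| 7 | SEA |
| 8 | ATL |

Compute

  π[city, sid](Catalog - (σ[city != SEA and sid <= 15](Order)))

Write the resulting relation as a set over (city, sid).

{(BOS, 11), (BOS, 38), (MIA, 8), (NYC, 26), (SEA, 7), (SF, 37), (SF, 9)}

Filtering on city != SEA and sid <= 15 leaves {(15, DC), (8, ATL)}.
Taking the difference: {(11, BOS), (26, NYC), (37, SF), (38, BOS), (7, SEA), (8, MIA), (9, SF)}
Projecting to city, sid: {(BOS, 11), (BOS, 38), (MIA, 8), (NYC, 26), (SEA, 7), (SF, 37), (SF, 9)}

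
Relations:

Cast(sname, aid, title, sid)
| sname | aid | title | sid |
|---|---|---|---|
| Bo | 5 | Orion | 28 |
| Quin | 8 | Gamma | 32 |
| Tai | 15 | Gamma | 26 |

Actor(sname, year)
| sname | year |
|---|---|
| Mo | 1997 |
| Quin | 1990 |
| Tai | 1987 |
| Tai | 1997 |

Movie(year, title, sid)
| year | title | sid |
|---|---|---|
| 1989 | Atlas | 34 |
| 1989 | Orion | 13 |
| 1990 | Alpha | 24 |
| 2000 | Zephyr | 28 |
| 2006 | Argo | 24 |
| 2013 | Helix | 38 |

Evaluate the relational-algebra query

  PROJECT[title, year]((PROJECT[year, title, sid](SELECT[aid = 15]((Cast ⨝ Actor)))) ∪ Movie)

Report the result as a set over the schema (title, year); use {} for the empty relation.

{(Alpha, 1990), (Argo, 2006), (Atlas, 1989), (Gamma, 1987), (Gamma, 1997), (Helix, 2013), (Orion, 1989), (Zephyr, 2000)}

Cast ⋈ Actor (natural join on sname): {(Quin, 8, Gamma, 32, 1990), (Tai, 15, Gamma, 26, 1987), (Tai, 15, Gamma, 26, 1997)}
σ[aid = 15]: keep tuples satisfying aid = 15 → {(Tai, 15, Gamma, 26, 1987), (Tai, 15, Gamma, 26, 1997)}
π_{year, title, sid} gives {(1987, Gamma, 26), (1997, Gamma, 26)}.
Taking the union: {(1987, Gamma, 26), (1989, Atlas, 34), (1989, Orion, 13), (1990, Alpha, 24), (1997, Gamma, 26), (2000, Zephyr, 28), (2006, Argo, 24), (2013, Helix, 38)}
π_{title, year} gives {(Alpha, 1990), (Argo, 2006), (Atlas, 1989), (Gamma, 1987), (Gamma, 1997), (Helix, 2013), (Orion, 1989), (Zephyr, 2000)}.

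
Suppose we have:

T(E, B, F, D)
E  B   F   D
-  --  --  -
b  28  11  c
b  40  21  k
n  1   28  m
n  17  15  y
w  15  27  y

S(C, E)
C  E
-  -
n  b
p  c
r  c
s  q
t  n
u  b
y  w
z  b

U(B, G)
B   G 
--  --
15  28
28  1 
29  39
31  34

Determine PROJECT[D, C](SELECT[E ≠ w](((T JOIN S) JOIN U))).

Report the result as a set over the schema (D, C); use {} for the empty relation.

Joining T and S on E yields {(b, 28, 11, c, n), (b, 28, 11, c, u), (b, 28, 11, c, z), (b, 40, 21, k, n), (b, 40, 21, k, u), (b, 40, 21, k, z), (n, 1, 28, m, t), (n, 17, 15, y, t), (w, 15, 27, y, y)}.
Joining (T JOIN S) and U on B yields {(b, 28, 11, c, n, 1), (b, 28, 11, c, u, 1), (b, 28, 11, c, z, 1), (w, 15, 27, y, y, 28)}.
Selection E ≠ w: {(b, 28, 11, c, n, 1), (b, 28, 11, c, u, 1), (b, 28, 11, c, z, 1)}
π_{D, C} gives {(c, n), (c, u), (c, z)}.

{(c, n), (c, u), (c, z)}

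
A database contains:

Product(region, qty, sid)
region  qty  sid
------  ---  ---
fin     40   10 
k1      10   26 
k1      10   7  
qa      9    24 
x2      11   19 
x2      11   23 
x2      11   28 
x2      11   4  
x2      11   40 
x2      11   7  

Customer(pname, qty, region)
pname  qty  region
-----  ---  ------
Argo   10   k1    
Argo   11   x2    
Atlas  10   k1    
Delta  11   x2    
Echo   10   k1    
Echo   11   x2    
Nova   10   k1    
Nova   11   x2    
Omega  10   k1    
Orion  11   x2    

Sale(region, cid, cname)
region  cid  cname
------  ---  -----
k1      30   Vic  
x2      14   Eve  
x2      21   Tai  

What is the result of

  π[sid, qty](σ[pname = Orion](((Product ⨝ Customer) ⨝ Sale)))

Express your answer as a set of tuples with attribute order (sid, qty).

{(19, 11), (23, 11), (28, 11), (4, 11), (40, 11), (7, 11)}

Product ⋈ Customer (natural join on region, qty): {(k1, 10, 26, Argo), (k1, 10, 26, Atlas), (k1, 10, 26, Echo), (k1, 10, 26, Nova), (k1, 10, 26, Omega), (k1, 10, 7, Argo), (k1, 10, 7, Atlas), (k1, 10, 7, Echo), (k1, 10, 7, Nova), (k1, 10, 7, Omega), (x2, 11, 19, Argo), (x2, 11, 19, Delta), (x2, 11, 19, Echo), (x2, 11, 19, Nova), (x2, 11, 19, Orion), (x2, 11, 23, Argo), (x2, 11, 23, Delta), (x2, 11, 23, Echo), (x2, 11, 23, Nova), (x2, 11, 23, Orion), (x2, 11, 28, Argo), (x2, 11, 28, Delta), (x2, 11, 28, Echo), (x2, 11, 28, Nova), (x2, 11, 28, Orion), (x2, 11, 4, Argo), (x2, 11, 4, Delta), (x2, 11, 4, Echo), (x2, 11, 4, Nova), (x2, 11, 4, Orion), (x2, 11, 40, Argo), (x2, 11, 40, Delta), (x2, 11, 40, Echo), (x2, 11, 40, Nova), (x2, 11, 40, Orion), (x2, 11, 7, Argo), (x2, 11, 7, Delta), (x2, 11, 7, Echo), (x2, 11, 7, Nova), (x2, 11, 7, Orion)}
(Product ⨝ Customer) ⋈ Sale (natural join on region): {(k1, 10, 26, Argo, 30, Vic), (k1, 10, 26, Atlas, 30, Vic), (k1, 10, 26, Echo, 30, Vic), (k1, 10, 26, Nova, 30, Vic), (k1, 10, 26, Omega, 30, Vic), (k1, 10, 7, Argo, 30, Vic), (k1, 10, 7, Atlas, 30, Vic), (k1, 10, 7, Echo, 30, Vic), (k1, 10, 7, Nova, 30, Vic), (k1, 10, 7, Omega, 30, Vic), (x2, 11, 19, Argo, 14, Eve), (x2, 11, 19, Argo, 21, Tai), (x2, 11, 19, Delta, 14, Eve), (x2, 11, 19, Delta, 21, Tai), (x2, 11, 19, Echo, 14, Eve), (x2, 11, 19, Echo, 21, Tai), (x2, 11, 19, Nova, 14, Eve), (x2, 11, 19, Nova, 21, Tai), (x2, 11, 19, Orion, 14, Eve), (x2, 11, 19, Orion, 21, Tai), (x2, 11, 23, Argo, 14, Eve), (x2, 11, 23, Argo, 21, Tai), (x2, 11, 23, Delta, 14, Eve), (x2, 11, 23, Delta, 21, Tai), (x2, 11, 23, Echo, 14, Eve), (x2, 11, 23, Echo, 21, Tai), (x2, 11, 23, Nova, 14, Eve), (x2, 11, 23, Nova, 21, Tai), (x2, 11, 23, Orion, 14, Eve), (x2, 11, 23, Orion, 21, Tai), (x2, 11, 28, Argo, 14, Eve), (x2, 11, 28, Argo, 21, Tai), (x2, 11, 28, Delta, 14, Eve), (x2, 11, 28, Delta, 21, Tai), (x2, 11, 28, Echo, 14, Eve), (x2, 11, 28, Echo, 21, Tai), (x2, 11, 28, Nova, 14, Eve), (x2, 11, 28, Nova, 21, Tai), (x2, 11, 28, Orion, 14, Eve), (x2, 11, 28, Orion, 21, Tai), (x2, 11, 4, Argo, 14, Eve), (x2, 11, 4, Argo, 21, Tai), (x2, 11, 4, Delta, 14, Eve), (x2, 11, 4, Delta, 21, Tai), (x2, 11, 4, Echo, 14, Eve), (x2, 11, 4, Echo, 21, Tai), (x2, 11, 4, Nova, 14, Eve), (x2, 11, 4, Nova, 21, Tai), (x2, 11, 4, Orion, 14, Eve), (x2, 11, 4, Orion, 21, Tai), (x2, 11, 40, Argo, 14, Eve), (x2, 11, 40, Argo, 21, Tai), (x2, 11, 40, Delta, 14, Eve), (x2, 11, 40, Delta, 21, Tai), (x2, 11, 40, Echo, 14, Eve), (x2, 11, 40, Echo, 21, Tai), (x2, 11, 40, Nova, 14, Eve), (x2, 11, 40, Nova, 21, Tai), (x2, 11, 40, Orion, 14, Eve), (x2, 11, 40, Orion, 21, Tai), (x2, 11, 7, Argo, 14, Eve), (x2, 11, 7, Argo, 21, Tai), (x2, 11, 7, Delta, 14, Eve), (x2, 11, 7, Delta, 21, Tai), (x2, 11, 7, Echo, 14, Eve), (x2, 11, 7, Echo, 21, Tai), (x2, 11, 7, Nova, 14, Eve), (x2, 11, 7, Nova, 21, Tai), (x2, 11, 7, Orion, 14, Eve), (x2, 11, 7, Orion, 21, Tai)}
σ[pname = Orion]: keep tuples satisfying pname = Orion → {(x2, 11, 19, Orion, 14, Eve), (x2, 11, 19, Orion, 21, Tai), (x2, 11, 23, Orion, 14, Eve), (x2, 11, 23, Orion, 21, Tai), (x2, 11, 28, Orion, 14, Eve), (x2, 11, 28, Orion, 21, Tai), (x2, 11, 4, Orion, 14, Eve), (x2, 11, 4, Orion, 21, Tai), (x2, 11, 40, Orion, 14, Eve), (x2, 11, 40, Orion, 21, Tai), (x2, 11, 7, Orion, 14, Eve), (x2, 11, 7, Orion, 21, Tai)}
Keep only column(s) sid, qty (6 duplicate(s) eliminated): {(19, 11), (23, 11), (28, 11), (4, 11), (40, 11), (7, 11)}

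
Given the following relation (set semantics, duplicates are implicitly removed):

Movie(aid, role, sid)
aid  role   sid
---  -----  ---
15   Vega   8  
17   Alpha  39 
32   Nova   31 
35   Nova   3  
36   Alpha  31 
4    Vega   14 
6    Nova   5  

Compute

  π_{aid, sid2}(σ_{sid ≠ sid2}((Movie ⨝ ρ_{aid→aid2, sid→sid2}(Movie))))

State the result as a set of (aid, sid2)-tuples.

ρ[aid→aid2, sid→sid2]: schema becomes (aid2, role, sid2); tuples unchanged.
Movie ⋈ ρ_{aid→aid2, sid→sid2}(Movie) (natural join on role): {(15, Vega, 8, 15, 8), (15, Vega, 8, 4, 14), (17, Alpha, 39, 17, 39), (17, Alpha, 39, 36, 31), (32, Nova, 31, 32, 31), (32, Nova, 31, 35, 3), (32, Nova, 31, 6, 5), (35, Nova, 3, 32, 31), (35, Nova, 3, 35, 3), (35, Nova, 3, 6, 5), (36, Alpha, 31, 17, 39), (36, Alpha, 31, 36, 31), (4, Vega, 14, 15, 8), (4, Vega, 14, 4, 14), (6, Nova, 5, 32, 31), (6, Nova, 5, 35, 3), (6, Nova, 5, 6, 5)}
Selection sid ≠ sid2: {(15, Vega, 8, 4, 14), (17, Alpha, 39, 36, 31), (32, Nova, 31, 35, 3), (32, Nova, 31, 6, 5), (35, Nova, 3, 32, 31), (35, Nova, 3, 6, 5), (36, Alpha, 31, 17, 39), (4, Vega, 14, 15, 8), (6, Nova, 5, 32, 31), (6, Nova, 5, 35, 3)}
π_{aid, sid2} gives {(15, 14), (17, 31), (32, 3), (32, 5), (35, 31), (35, 5), (36, 39), (4, 8), (6, 3), (6, 31)}.

{(15, 14), (17, 31), (32, 3), (32, 5), (35, 31), (35, 5), (36, 39), (4, 8), (6, 3), (6, 31)}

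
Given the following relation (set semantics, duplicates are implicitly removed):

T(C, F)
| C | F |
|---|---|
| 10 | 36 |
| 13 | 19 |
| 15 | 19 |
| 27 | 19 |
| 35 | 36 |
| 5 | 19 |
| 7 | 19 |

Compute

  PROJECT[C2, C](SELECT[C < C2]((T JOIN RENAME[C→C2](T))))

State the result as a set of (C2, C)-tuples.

{(13, 5), (13, 7), (15, 13), (15, 5), (15, 7), (27, 13), (27, 15), (27, 5), (27, 7), (35, 10), (7, 5)}

ρ[C→C2]: schema becomes (C2, F); tuples unchanged.
T ⋈ RENAME[C→C2](T) (natural join on F): {(10, 36, 10), (10, 36, 35), (13, 19, 13), (13, 19, 15), (13, 19, 27), (13, 19, 5), (13, 19, 7), (15, 19, 13), (15, 19, 15), (15, 19, 27), (15, 19, 5), (15, 19, 7), (27, 19, 13), (27, 19, 15), (27, 19, 27), (27, 19, 5), (27, 19, 7), (35, 36, 10), (35, 36, 35), (5, 19, 13), (5, 19, 15), (5, 19, 27), (5, 19, 5), (5, 19, 7), (7, 19, 13), (7, 19, 15), (7, 19, 27), (7, 19, 5), (7, 19, 7)}
σ[C < C2]: keep tuples satisfying C < C2 → {(10, 36, 35), (13, 19, 15), (13, 19, 27), (15, 19, 27), (5, 19, 13), (5, 19, 15), (5, 19, 27), (5, 19, 7), (7, 19, 13), (7, 19, 15), (7, 19, 27)}
π[C2, C]: project onto (C2, C) → {(13, 5), (13, 7), (15, 13), (15, 5), (15, 7), (27, 13), (27, 15), (27, 5), (27, 7), (35, 10), (7, 5)}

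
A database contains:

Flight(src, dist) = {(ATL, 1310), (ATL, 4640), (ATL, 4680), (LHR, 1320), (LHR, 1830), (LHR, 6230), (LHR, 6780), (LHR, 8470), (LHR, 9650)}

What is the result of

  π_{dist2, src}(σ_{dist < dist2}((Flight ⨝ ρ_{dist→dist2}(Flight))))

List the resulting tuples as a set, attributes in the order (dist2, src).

{(1830, LHR), (4640, ATL), (4680, ATL), (6230, LHR), (6780, LHR), (8470, LHR), (9650, LHR)}

ρ[dist→dist2]: schema becomes (src, dist2); tuples unchanged.
Natural join on src: {(ATL, 1310, 1310), (ATL, 1310, 4640), (ATL, 1310, 4680), (ATL, 4640, 1310), (ATL, 4640, 4640), (ATL, 4640, 4680), (ATL, 4680, 1310), (ATL, 4680, 4640), (ATL, 4680, 4680), (LHR, 1320, 1320), (LHR, 1320, 1830), (LHR, 1320, 6230), (LHR, 1320, 6780), (LHR, 1320, 8470), (LHR, 1320, 9650), (LHR, 1830, 1320), (LHR, 1830, 1830), (LHR, 1830, 6230), (LHR, 1830, 6780), (LHR, 1830, 8470), (LHR, 1830, 9650), (LHR, 6230, 1320), (LHR, 6230, 1830), (LHR, 6230, 6230), (LHR, 6230, 6780), (LHR, 6230, 8470), (LHR, 6230, 9650), (LHR, 6780, 1320), (LHR, 6780, 1830), (LHR, 6780, 6230), (LHR, 6780, 6780), (LHR, 6780, 8470), (LHR, 6780, 9650), (LHR, 8470, 1320), (LHR, 8470, 1830), (LHR, 8470, 6230), (LHR, 8470, 6780), (LHR, 8470, 8470), (LHR, 8470, 9650), (LHR, 9650, 1320), (LHR, 9650, 1830), (LHR, 9650, 6230), (LHR, 9650, 6780), (LHR, 9650, 8470), (LHR, 9650, 9650)}
Filtering on dist < dist2 leaves {(ATL, 1310, 4640), (ATL, 1310, 4680), (ATL, 4640, 4680), (LHR, 1320, 1830), (LHR, 1320, 6230), (LHR, 1320, 6780), (LHR, 1320, 8470), (LHR, 1320, 9650), (LHR, 1830, 6230), (LHR, 1830, 6780), (LHR, 1830, 8470), (LHR, 1830, 9650), (LHR, 6230, 6780), (LHR, 6230, 8470), (LHR, 6230, 9650), (LHR, 6780, 8470), (LHR, 6780, 9650), (LHR, 8470, 9650)}.
π_{dist2, src} gives {(1830, LHR), (4640, ATL), (4680, ATL), (6230, LHR), (6780, LHR), (8470, LHR), (9650, LHR)} (11 duplicate(s) eliminated).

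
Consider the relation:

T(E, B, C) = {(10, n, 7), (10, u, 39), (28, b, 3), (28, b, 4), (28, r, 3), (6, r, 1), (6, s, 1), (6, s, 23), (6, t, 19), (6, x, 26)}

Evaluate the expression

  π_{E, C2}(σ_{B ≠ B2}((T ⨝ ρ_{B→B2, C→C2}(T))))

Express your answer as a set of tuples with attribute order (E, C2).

{(10, 39), (10, 7), (28, 3), (28, 4), (6, 1), (6, 19), (6, 23), (6, 26)}

ρ[B→B2, C→C2]: schema becomes (E, B2, C2); tuples unchanged.
Joining T and ρ_{B→B2, C→C2}(T) on E yields {(10, n, 7, n, 7), (10, n, 7, u, 39), (10, u, 39, n, 7), (10, u, 39, u, 39), (28, b, 3, b, 3), (28, b, 3, b, 4), (28, b, 3, r, 3), (28, b, 4, b, 3), (28, b, 4, b, 4), (28, b, 4, r, 3), (28, r, 3, b, 3), (28, r, 3, b, 4), (28, r, 3, r, 3), (6, r, 1, r, 1), (6, r, 1, s, 1), (6, r, 1, s, 23), (6, r, 1, t, 19), (6, r, 1, x, 26), (6, s, 1, r, 1), (6, s, 1, s, 1), (6, s, 1, s, 23), (6, s, 1, t, 19), (6, s, 1, x, 26), (6, s, 23, r, 1), (6, s, 23, s, 1), (6, s, 23, s, 23), (6, s, 23, t, 19), (6, s, 23, x, 26), (6, t, 19, r, 1), (6, t, 19, s, 1), (6, t, 19, s, 23), (6, t, 19, t, 19), (6, t, 19, x, 26), (6, x, 26, r, 1), (6, x, 26, s, 1), (6, x, 26, s, 23), (6, x, 26, t, 19), (6, x, 26, x, 26)}.
Apply σ_{B ≠ B2}; surviving tuples: {(10, n, 7, u, 39), (10, u, 39, n, 7), (28, b, 3, r, 3), (28, b, 4, r, 3), (28, r, 3, b, 3), (28, r, 3, b, 4), (6, r, 1, s, 1), (6, r, 1, s, 23), (6, r, 1, t, 19), (6, r, 1, x, 26), (6, s, 1, r, 1), (6, s, 1, t, 19), (6, s, 1, x, 26), (6, s, 23, r, 1), (6, s, 23, t, 19), (6, s, 23, x, 26), (6, t, 19, r, 1), (6, t, 19, s, 1), (6, t, 19, s, 23), (6, t, 19, x, 26), (6, x, 26, r, 1), (6, x, 26, s, 1), (6, x, 26, s, 23), (6, x, 26, t, 19)}
Keep only column(s) E, C2 (16 duplicate(s) eliminated): {(10, 39), (10, 7), (28, 3), (28, 4), (6, 1), (6, 19), (6, 23), (6, 26)}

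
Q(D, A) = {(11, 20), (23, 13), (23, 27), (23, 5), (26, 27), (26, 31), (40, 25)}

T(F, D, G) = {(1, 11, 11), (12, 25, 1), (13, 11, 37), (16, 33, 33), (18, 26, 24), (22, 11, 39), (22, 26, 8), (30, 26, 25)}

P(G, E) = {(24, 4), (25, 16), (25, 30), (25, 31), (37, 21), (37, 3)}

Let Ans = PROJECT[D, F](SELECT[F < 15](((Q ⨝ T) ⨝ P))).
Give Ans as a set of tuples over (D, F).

{(11, 13)}

Natural join on D: {(11, 20, 1, 11), (11, 20, 13, 37), (11, 20, 22, 39), (26, 27, 18, 24), (26, 27, 22, 8), (26, 27, 30, 25), (26, 31, 18, 24), (26, 31, 22, 8), (26, 31, 30, 25)}
Natural join on G: {(11, 20, 13, 37, 21), (11, 20, 13, 37, 3), (26, 27, 18, 24, 4), (26, 27, 30, 25, 16), (26, 27, 30, 25, 30), (26, 27, 30, 25, 31), (26, 31, 18, 24, 4), (26, 31, 30, 25, 16), (26, 31, 30, 25, 30), (26, 31, 30, 25, 31)}
Selection F < 15: {(11, 20, 13, 37, 21), (11, 20, 13, 37, 3)}
Projecting to D, F (1 duplicate(s) eliminated): {(11, 13)}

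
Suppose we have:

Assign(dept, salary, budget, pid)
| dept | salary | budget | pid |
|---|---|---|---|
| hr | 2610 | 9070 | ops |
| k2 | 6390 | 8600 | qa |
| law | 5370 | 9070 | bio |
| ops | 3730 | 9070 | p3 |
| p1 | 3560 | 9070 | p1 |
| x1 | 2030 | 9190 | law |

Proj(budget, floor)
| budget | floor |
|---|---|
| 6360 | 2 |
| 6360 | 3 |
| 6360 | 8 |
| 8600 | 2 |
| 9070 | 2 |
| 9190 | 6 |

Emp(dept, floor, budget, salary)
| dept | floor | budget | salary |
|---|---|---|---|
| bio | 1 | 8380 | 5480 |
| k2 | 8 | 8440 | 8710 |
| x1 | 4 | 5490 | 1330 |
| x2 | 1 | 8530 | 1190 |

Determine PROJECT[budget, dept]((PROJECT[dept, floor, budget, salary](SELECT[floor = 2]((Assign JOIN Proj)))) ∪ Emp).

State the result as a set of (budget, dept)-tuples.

Natural join on budget: {(hr, 2610, 9070, ops, 2), (k2, 6390, 8600, qa, 2), (law, 5370, 9070, bio, 2), (ops, 3730, 9070, p3, 2), (p1, 3560, 9070, p1, 2), (x1, 2030, 9190, law, 6)}
Selection floor = 2: {(hr, 2610, 9070, ops, 2), (k2, 6390, 8600, qa, 2), (law, 5370, 9070, bio, 2), (ops, 3730, 9070, p3, 2), (p1, 3560, 9070, p1, 2)}
π_{dept, floor, budget, salary} gives {(hr, 2, 9070, 2610), (k2, 2, 8600, 6390), (law, 2, 9070, 5370), (ops, 2, 9070, 3730), (p1, 2, 9070, 3560)}.
Taking the union: {(bio, 1, 8380, 5480), (hr, 2, 9070, 2610), (k2, 2, 8600, 6390), (k2, 8, 8440, 8710), (law, 2, 9070, 5370), (ops, 2, 9070, 3730), (p1, 2, 9070, 3560), (x1, 4, 5490, 1330), (x2, 1, 8530, 1190)}
π_{budget, dept} gives {(5490, x1), (8380, bio), (8440, k2), (8530, x2), (8600, k2), (9070, hr), (9070, law), (9070, ops), (9070, p1)}.

{(5490, x1), (8380, bio), (8440, k2), (8530, x2), (8600, k2), (9070, hr), (9070, law), (9070, ops), (9070, p1)}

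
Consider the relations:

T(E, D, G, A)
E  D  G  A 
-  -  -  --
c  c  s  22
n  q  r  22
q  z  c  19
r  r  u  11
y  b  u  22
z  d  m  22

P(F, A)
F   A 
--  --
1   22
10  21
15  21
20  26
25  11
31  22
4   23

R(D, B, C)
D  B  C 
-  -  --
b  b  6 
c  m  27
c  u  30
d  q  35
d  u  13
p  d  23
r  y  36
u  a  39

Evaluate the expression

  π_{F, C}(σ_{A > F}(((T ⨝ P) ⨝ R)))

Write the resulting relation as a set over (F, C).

{(1, 13), (1, 27), (1, 30), (1, 35), (1, 6)}

Joining T and P on A yields {(c, c, s, 22, 1), (c, c, s, 22, 31), (n, q, r, 22, 1), (n, q, r, 22, 31), (r, r, u, 11, 25), (y, b, u, 22, 1), (y, b, u, 22, 31), (z, d, m, 22, 1), (z, d, m, 22, 31)}.
Joining (T ⨝ P) and R on D yields {(c, c, s, 22, 1, m, 27), (c, c, s, 22, 1, u, 30), (c, c, s, 22, 31, m, 27), (c, c, s, 22, 31, u, 30), (r, r, u, 11, 25, y, 36), (y, b, u, 22, 1, b, 6), (y, b, u, 22, 31, b, 6), (z, d, m, 22, 1, q, 35), (z, d, m, 22, 1, u, 13), (z, d, m, 22, 31, q, 35), (z, d, m, 22, 31, u, 13)}.
Selection A > F: {(c, c, s, 22, 1, m, 27), (c, c, s, 22, 1, u, 30), (y, b, u, 22, 1, b, 6), (z, d, m, 22, 1, q, 35), (z, d, m, 22, 1, u, 13)}
Keep only column(s) F, C: {(1, 13), (1, 27), (1, 30), (1, 35), (1, 6)}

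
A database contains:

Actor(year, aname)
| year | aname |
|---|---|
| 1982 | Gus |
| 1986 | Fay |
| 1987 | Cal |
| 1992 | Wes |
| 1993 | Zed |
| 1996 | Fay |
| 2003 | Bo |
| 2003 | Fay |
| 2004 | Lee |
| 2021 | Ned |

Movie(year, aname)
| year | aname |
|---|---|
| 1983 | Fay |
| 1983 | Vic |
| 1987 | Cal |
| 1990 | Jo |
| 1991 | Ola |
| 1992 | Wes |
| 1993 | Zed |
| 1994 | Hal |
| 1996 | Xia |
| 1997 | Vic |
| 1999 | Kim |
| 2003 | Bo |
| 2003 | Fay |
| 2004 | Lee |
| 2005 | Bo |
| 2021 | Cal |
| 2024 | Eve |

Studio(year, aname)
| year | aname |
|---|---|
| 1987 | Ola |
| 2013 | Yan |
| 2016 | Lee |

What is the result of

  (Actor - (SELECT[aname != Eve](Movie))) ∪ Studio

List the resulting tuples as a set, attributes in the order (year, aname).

Selection aname != Eve: {(1983, Fay), (1983, Vic), (1987, Cal), (1990, Jo), (1991, Ola), (1992, Wes), (1993, Zed), (1994, Hal), (1996, Xia), (1997, Vic), (1999, Kim), (2003, Bo), (2003, Fay), (2004, Lee), (2005, Bo), (2021, Cal)}
Taking the difference: {(1982, Gus), (1986, Fay), (1996, Fay), (2021, Ned)}
Taking the union: {(1982, Gus), (1986, Fay), (1987, Ola), (1996, Fay), (2013, Yan), (2016, Lee), (2021, Ned)}

{(1982, Gus), (1986, Fay), (1987, Ola), (1996, Fay), (2013, Yan), (2016, Lee), (2021, Ned)}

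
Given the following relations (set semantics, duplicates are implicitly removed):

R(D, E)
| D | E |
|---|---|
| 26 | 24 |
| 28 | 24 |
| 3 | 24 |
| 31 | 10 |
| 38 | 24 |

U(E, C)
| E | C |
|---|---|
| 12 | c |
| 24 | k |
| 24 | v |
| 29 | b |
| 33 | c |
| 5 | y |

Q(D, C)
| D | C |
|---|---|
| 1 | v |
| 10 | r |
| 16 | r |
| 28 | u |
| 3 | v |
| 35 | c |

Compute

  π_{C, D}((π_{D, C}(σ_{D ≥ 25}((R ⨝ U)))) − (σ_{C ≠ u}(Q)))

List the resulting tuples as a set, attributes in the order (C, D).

{(k, 26), (k, 28), (k, 38), (v, 26), (v, 28), (v, 38)}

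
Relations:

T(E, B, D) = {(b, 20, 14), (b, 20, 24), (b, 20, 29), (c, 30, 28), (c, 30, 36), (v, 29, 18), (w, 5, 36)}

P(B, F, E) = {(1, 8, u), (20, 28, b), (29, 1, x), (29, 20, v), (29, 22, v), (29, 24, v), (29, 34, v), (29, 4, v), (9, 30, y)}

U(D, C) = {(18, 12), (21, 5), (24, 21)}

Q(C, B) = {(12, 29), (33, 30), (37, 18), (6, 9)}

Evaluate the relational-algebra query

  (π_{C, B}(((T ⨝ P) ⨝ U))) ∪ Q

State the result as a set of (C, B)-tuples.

{(12, 29), (21, 20), (33, 30), (37, 18), (6, 9)}

Joining T and P on E, B yields {(b, 20, 14, 28), (b, 20, 24, 28), (b, 20, 29, 28), (v, 29, 18, 20), (v, 29, 18, 22), (v, 29, 18, 24), (v, 29, 18, 34), (v, 29, 18, 4)}.
Joining (T ⨝ P) and U on D yields {(b, 20, 24, 28, 21), (v, 29, 18, 20, 12), (v, 29, 18, 22, 12), (v, 29, 18, 24, 12), (v, 29, 18, 34, 12), (v, 29, 18, 4, 12)}.
Keep only column(s) C, B (4 duplicate(s) eliminated): {(12, 29), (21, 20)}
Taking the union: {(12, 29), (21, 20), (33, 30), (37, 18), (6, 9)}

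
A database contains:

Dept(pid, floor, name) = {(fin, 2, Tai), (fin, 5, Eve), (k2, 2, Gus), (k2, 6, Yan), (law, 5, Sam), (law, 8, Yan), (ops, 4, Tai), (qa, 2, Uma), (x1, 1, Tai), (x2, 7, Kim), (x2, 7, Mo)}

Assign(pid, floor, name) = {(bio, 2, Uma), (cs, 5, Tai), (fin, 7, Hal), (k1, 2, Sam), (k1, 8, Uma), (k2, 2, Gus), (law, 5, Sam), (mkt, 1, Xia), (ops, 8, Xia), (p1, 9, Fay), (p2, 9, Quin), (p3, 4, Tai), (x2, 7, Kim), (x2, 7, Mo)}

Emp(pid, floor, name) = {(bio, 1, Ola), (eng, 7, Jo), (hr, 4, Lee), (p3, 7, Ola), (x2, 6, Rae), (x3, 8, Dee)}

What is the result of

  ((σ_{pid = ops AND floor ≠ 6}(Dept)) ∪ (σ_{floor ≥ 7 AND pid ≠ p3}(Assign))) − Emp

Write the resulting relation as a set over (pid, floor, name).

σ[pid = ops AND floor ≠ 6]: keep tuples satisfying pid = ops AND floor ≠ 6 → {(ops, 4, Tai)}
σ[floor ≥ 7 AND pid ≠ p3]: keep tuples satisfying floor ≥ 7 AND pid ≠ p3 → {(fin, 7, Hal), (k1, 8, Uma), (ops, 8, Xia), (p1, 9, Fay), (p2, 9, Quin), (x2, 7, Kim), (x2, 7, Mo)}
Set union of the two operands is {(fin, 7, Hal), (k1, 8, Uma), (ops, 4, Tai), (ops, 8, Xia), (p1, 9, Fay), (p2, 9, Quin), (x2, 7, Kim), (x2, 7, Mo)}.
Set difference of the two operands is {(fin, 7, Hal), (k1, 8, Uma), (ops, 4, Tai), (ops, 8, Xia), (p1, 9, Fay), (p2, 9, Quin), (x2, 7, Kim), (x2, 7, Mo)}.

{(fin, 7, Hal), (k1, 8, Uma), (ops, 4, Tai), (ops, 8, Xia), (p1, 9, Fay), (p2, 9, Quin), (x2, 7, Kim), (x2, 7, Mo)}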